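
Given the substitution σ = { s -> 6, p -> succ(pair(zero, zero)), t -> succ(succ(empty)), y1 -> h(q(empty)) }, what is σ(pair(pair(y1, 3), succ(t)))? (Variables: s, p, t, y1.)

Replace each occurrence of t with succ(succ(empty)).
Replace each occurrence of y1 with h(q(empty)).
Result: pair(pair(h(q(empty)), 3), succ(succ(succ(empty)))).

pair(pair(h(q(empty)), 3), succ(succ(succ(empty))))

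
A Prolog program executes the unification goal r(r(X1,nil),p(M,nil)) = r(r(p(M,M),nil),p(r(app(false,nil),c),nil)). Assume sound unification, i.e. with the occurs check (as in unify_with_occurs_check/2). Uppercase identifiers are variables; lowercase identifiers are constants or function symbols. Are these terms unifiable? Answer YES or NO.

Decompose r/2: r(X1,nil) = r(p(M,M),nil),  p(M,nil) = p(r(app(false,nil),c),nil).
Decompose r/2: X1 = p(M,M),  nil = nil.
Bind X1 := p(M,M); no other remaining equation mentions X1.
Delete trivial equation nil = nil.
Decompose p/2: M = r(app(false,nil),c),  nil = nil.
Bind M := r(app(false,nil),c); no other remaining equation mentions M. Substituting into the earlier binding gives X1 := p(r(app(false,nil),c),r(app(false,nil),c)).
Delete trivial equation nil = nil.
No equations remain and no clash or occurs-check failure arose, so a unifier exists.

YES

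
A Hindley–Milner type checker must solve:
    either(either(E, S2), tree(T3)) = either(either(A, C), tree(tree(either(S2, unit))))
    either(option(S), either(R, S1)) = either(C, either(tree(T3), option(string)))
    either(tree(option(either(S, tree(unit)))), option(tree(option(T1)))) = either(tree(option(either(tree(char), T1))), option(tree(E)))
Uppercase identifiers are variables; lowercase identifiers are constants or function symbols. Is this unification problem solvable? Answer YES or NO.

YES

Decompose either/2: either(E, S2) = either(A, C),  tree(T3) = tree(tree(either(S2, unit))).
Decompose either/2: E = A,  S2 = C.
Bind E := A; substituting into the one remaining equation that mentions E gives: either(tree(option(either(S, tree(unit)))), option(tree(option(T1)))) = either(tree(option(either(tree(char), T1))), option(tree(A))).
Bind S2 := C; substituting into the one remaining equation that mentions S2 gives: tree(T3) = tree(tree(either(C, unit))).
Decompose tree/1: T3 = tree(either(C, unit)).
Bind T3 := tree(either(C, unit)); substituting into the one remaining equation that mentions T3 gives: either(option(S), either(R, S1)) = either(C, either(tree(tree(either(C, unit))), option(string))).
Decompose either/2: option(S) = C,  either(R, S1) = either(tree(tree(either(C, unit))), option(string)).
Bind C := option(S); substituting into the one remaining equation that mentions C gives: either(R, S1) = either(tree(tree(either(option(S), unit))), option(string)). Substituting into the earlier bindings gives S2 := option(S), T3 := tree(either(option(S), unit)).
Decompose either/2: R = tree(tree(either(option(S), unit))),  S1 = option(string).
Bind R := tree(tree(either(option(S), unit))); no other remaining equation mentions R.
Bind S1 := option(string); no other remaining equation mentions S1.
Decompose either/2: tree(option(either(S, tree(unit)))) = tree(option(either(tree(char), T1))),  option(tree(option(T1))) = option(tree(A)).
Decompose tree/1: option(either(S, tree(unit))) = option(either(tree(char), T1)).
Decompose option/1: either(S, tree(unit)) = either(tree(char), T1).
Decompose either/2: S = tree(char),  tree(unit) = T1.
Bind S := tree(char); no other remaining equation mentions S. Substituting into the earlier bindings gives S2 := option(tree(char)), T3 := tree(either(option(tree(char)), unit)), C := option(tree(char)), R := tree(tree(either(option(tree(char)), unit))).
Bind T1 := tree(unit); substituting into the remaining equation gives: option(tree(option(tree(unit)))) = option(tree(A)).
Decompose option/1: tree(option(tree(unit))) = tree(A).
Decompose tree/1: option(tree(unit)) = A.
Bind A := option(tree(unit)). Substituting into the earlier binding gives E := option(tree(unit)).
No equations remain and no clash or occurs-check failure arose, so a unifier exists.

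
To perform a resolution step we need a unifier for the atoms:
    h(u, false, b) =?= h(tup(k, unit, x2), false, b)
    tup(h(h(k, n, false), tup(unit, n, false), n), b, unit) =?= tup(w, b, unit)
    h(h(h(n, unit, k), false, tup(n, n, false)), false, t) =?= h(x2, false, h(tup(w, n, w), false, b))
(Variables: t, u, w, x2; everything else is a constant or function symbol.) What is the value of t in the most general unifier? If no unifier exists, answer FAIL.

Decompose h/3: u =?= tup(k, unit, x2),  false =?= false,  b =?= b.
Bind u := tup(k, unit, x2); no other remaining equation mentions u.
Delete trivial equation false =?= false.
Delete trivial equation b =?= b.
Decompose tup/3: h(h(k, n, false), tup(unit, n, false), n) =?= w,  b =?= b,  unit =?= unit.
Bind w := h(h(k, n, false), tup(unit, n, false), n); substituting into the one remaining equation that mentions w gives: h(h(h(n, unit, k), false, tup(n, n, false)), false, t) =?= h(x2, false, h(tup(h(h(k, n, false), tup(unit, n, false), n), n, h(h(k, n, false), tup(unit, n, false), n)), false, b)).
Delete trivial equation b =?= b.
Delete trivial equation unit =?= unit.
Decompose h/3: h(h(n, unit, k), false, tup(n, n, false)) =?= x2,  false =?= false,  t =?= h(tup(h(h(k, n, false), tup(unit, n, false), n), n, h(h(k, n, false), tup(unit, n, false), n)), false, b).
Bind x2 := h(h(n, unit, k), false, tup(n, n, false)); no other remaining equation mentions x2. Substituting into the earlier binding gives u := tup(k, unit, h(h(n, unit, k), false, tup(n, n, false))).
Delete trivial equation false =?= false.
Bind t := h(tup(h(h(k, n, false), tup(unit, n, false), n), n, h(h(k, n, false), tup(unit, n, false), n)), false, b).
MGU = { u -> tup(k, unit, h(h(n, unit, k), false, tup(n, n, false))), w -> h(h(k, n, false), tup(unit, n, false), n), x2 -> h(h(n, unit, k), false, tup(n, n, false)), t -> h(tup(h(h(k, n, false), tup(unit, n, false), n), n, h(h(k, n, false), tup(unit, n, false), n)), false, b) }, so t -> h(tup(h(h(k, n, false), tup(unit, n, false), n), n, h(h(k, n, false), tup(unit, n, false), n)), false, b).

h(tup(h(h(k, n, false), tup(unit, n, false), n), n, h(h(k, n, false), tup(unit, n, false), n)), false, b)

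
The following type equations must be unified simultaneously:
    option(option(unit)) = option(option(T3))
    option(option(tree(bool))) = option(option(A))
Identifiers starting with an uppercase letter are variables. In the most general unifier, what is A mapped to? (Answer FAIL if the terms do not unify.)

Decompose option/1: option(unit) = option(T3).
Decompose option/1: unit = T3.
Bind T3 := unit; no other remaining equation mentions T3.
Decompose option/1: option(tree(bool)) = option(A).
Decompose option/1: tree(bool) = A.
Bind A := tree(bool).
MGU = { T3 ↦ unit, A ↦ tree(bool) }, so A ↦ tree(bool).

tree(bool)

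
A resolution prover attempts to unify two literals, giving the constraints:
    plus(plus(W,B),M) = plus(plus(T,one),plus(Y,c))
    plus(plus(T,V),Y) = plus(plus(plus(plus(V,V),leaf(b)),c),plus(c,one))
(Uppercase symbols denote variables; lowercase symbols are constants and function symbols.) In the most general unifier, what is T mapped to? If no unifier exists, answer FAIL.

plus(plus(c,c),leaf(b))

Decompose plus/2: plus(W,B) = plus(T,one),  M = plus(Y,c).
Decompose plus/2: W = T,  B = one.
Bind W := T; no other remaining equation mentions W.
Bind B := one; no other remaining equation mentions B.
Bind M := plus(Y,c); no other remaining equation mentions M.
Decompose plus/2: plus(T,V) = plus(plus(plus(V,V),leaf(b)),c),  Y = plus(c,one).
Decompose plus/2: T = plus(plus(V,V),leaf(b)),  V = c.
Bind T := plus(plus(V,V),leaf(b)); no other remaining equation mentions T. Substituting into the earlier binding gives W := plus(plus(V,V),leaf(b)).
Bind V := c; no other remaining equation mentions V. Substituting into the earlier bindings gives W := plus(plus(c,c),leaf(b)), T := plus(plus(c,c),leaf(b)).
Bind Y := plus(c,one). Substituting into the earlier binding gives M := plus(plus(c,one),c).
MGU = { W ↦ plus(plus(c,c),leaf(b)), B ↦ one, M ↦ plus(plus(c,one),c), T ↦ plus(plus(c,c),leaf(b)), V ↦ c, Y ↦ plus(c,one) }, so T ↦ plus(plus(c,c),leaf(b)).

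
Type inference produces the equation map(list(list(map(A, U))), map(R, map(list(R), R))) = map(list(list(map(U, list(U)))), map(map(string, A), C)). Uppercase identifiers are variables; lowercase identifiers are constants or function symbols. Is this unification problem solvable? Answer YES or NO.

NO

Decompose map/2: list(list(map(A, U))) = list(list(map(U, list(U)))),  map(R, map(list(R), R)) = map(map(string, A), C).
Decompose list/1: list(map(A, U)) = list(map(U, list(U))).
Decompose list/1: map(A, U) = map(U, list(U)).
Decompose map/2: A = U,  U = list(U).
Bind A := U; substituting into the one remaining equation that mentions A gives: map(R, map(list(R), R)) = map(map(string, U), C).
Occurs check fails: U occurs in list(U); the equation U = list(U) has no finite solution.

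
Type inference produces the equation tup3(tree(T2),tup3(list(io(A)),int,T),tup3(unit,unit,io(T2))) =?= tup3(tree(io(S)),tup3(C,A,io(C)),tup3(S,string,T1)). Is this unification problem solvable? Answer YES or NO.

Decompose tup3/3: tree(T2) =?= tree(io(S)),  tup3(list(io(A)),int,T) =?= tup3(C,A,io(C)),  tup3(unit,unit,io(T2)) =?= tup3(S,string,T1).
Decompose tree/1: T2 =?= io(S).
Bind T2 := io(S); substituting into the one remaining equation that mentions T2 gives: tup3(unit,unit,io(io(S))) =?= tup3(S,string,T1).
Decompose tup3/3: list(io(A)) =?= C,  int =?= A,  T =?= io(C).
Bind C := list(io(A)); substituting into the one remaining equation that mentions C gives: T =?= io(list(io(A))).
Bind A := int; substituting into the one remaining equation that mentions A gives: T =?= io(list(io(int))). Substituting into the earlier binding gives C := list(io(int)).
Bind T := io(list(io(int))); no other remaining equation mentions T.
Decompose tup3/3: unit =?= S,  unit =?= string,  io(io(S)) =?= T1.
Bind S := unit; substituting into the one remaining equation that mentions S gives: io(io(unit)) =?= T1. Substituting into the earlier binding gives T2 := io(unit).
Clash: constants unit and string differ; no unifier exists.

NO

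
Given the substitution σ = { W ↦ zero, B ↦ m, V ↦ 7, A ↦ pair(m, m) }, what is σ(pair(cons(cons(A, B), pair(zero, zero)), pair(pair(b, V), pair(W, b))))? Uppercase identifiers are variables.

pair(cons(cons(pair(m, m), m), pair(zero, zero)), pair(pair(b, 7), pair(zero, b)))

Replace each occurrence of W with zero.
Replace each occurrence of B with m.
Replace each occurrence of V with 7.
Replace each occurrence of A with pair(m, m).
Result: pair(cons(cons(pair(m, m), m), pair(zero, zero)), pair(pair(b, 7), pair(zero, b))).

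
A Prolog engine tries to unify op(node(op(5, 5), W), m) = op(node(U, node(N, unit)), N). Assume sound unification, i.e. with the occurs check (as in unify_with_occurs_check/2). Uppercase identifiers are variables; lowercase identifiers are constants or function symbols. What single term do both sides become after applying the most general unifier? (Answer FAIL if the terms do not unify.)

op(node(op(5, 5), node(m, unit)), m)

Decompose op/2: node(op(5, 5), W) = node(U, node(N, unit)),  m = N.
Decompose node/2: op(5, 5) = U,  W = node(N, unit).
Bind U := op(5, 5); no other remaining equation mentions U.
Bind W := node(N, unit); no other remaining equation mentions W.
Bind N := m. Substituting into the earlier binding gives W := node(m, unit).
Applying the MGU to either side gives op(node(op(5, 5), node(m, unit)), m).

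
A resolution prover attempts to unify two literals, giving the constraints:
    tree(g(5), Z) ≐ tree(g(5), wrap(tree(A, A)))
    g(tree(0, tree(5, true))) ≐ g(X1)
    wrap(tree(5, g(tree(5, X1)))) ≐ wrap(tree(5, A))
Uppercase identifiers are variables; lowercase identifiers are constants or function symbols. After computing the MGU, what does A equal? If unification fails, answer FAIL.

g(tree(5, tree(0, tree(5, true))))

Decompose tree/2: g(5) ≐ g(5),  Z ≐ wrap(tree(A, A)).
Delete trivial equation g(5) ≐ g(5).
Bind Z := wrap(tree(A, A)); no other remaining equation mentions Z.
Decompose g/1: tree(0, tree(5, true)) ≐ X1.
Bind X1 := tree(0, tree(5, true)); substituting into the remaining equation gives: wrap(tree(5, g(tree(5, tree(0, tree(5, true)))))) ≐ wrap(tree(5, A)).
Decompose wrap/1: tree(5, g(tree(5, tree(0, tree(5, true))))) ≐ tree(5, A).
Decompose tree/2: 5 ≐ 5,  g(tree(5, tree(0, tree(5, true)))) ≐ A.
Delete trivial equation 5 ≐ 5.
Bind A := g(tree(5, tree(0, tree(5, true)))). Substituting into the earlier binding gives Z := wrap(tree(g(tree(5, tree(0, tree(5, true)))), g(tree(5, tree(0, tree(5, true)))))).
MGU = { Z := wrap(tree(g(tree(5, tree(0, tree(5, true)))), g(tree(5, tree(0, tree(5, true)))))), X1 := tree(0, tree(5, true)), A := g(tree(5, tree(0, tree(5, true)))) }, so A := g(tree(5, tree(0, tree(5, true)))).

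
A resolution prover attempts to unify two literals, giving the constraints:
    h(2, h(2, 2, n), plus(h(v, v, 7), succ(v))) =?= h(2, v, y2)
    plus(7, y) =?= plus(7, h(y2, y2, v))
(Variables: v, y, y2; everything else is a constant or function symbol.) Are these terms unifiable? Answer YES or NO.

YES

Decompose h/3: 2 =?= 2,  h(2, 2, n) =?= v,  plus(h(v, v, 7), succ(v)) =?= y2.
Delete trivial equation 2 =?= 2.
Bind v := h(2, 2, n); substituting into the remaining equations gives: plus(h(h(2, 2, n), h(2, 2, n), 7), succ(h(2, 2, n))) =?= y2,  plus(7, y) =?= plus(7, h(y2, y2, h(2, 2, n))).
Bind y2 := plus(h(h(2, 2, n), h(2, 2, n), 7), succ(h(2, 2, n))); substituting into the remaining equation gives: plus(7, y) =?= plus(7, h(plus(h(h(2, 2, n), h(2, 2, n), 7), succ(h(2, 2, n))), plus(h(h(2, 2, n), h(2, 2, n), 7), succ(h(2, 2, n))), h(2, 2, n))).
Decompose plus/2: 7 =?= 7,  y =?= h(plus(h(h(2, 2, n), h(2, 2, n), 7), succ(h(2, 2, n))), plus(h(h(2, 2, n), h(2, 2, n), 7), succ(h(2, 2, n))), h(2, 2, n)).
Delete trivial equation 7 =?= 7.
Bind y := h(plus(h(h(2, 2, n), h(2, 2, n), 7), succ(h(2, 2, n))), plus(h(h(2, 2, n), h(2, 2, n), 7), succ(h(2, 2, n))), h(2, 2, n)).
No equations remain and no clash or occurs-check failure arose, so a unifier exists.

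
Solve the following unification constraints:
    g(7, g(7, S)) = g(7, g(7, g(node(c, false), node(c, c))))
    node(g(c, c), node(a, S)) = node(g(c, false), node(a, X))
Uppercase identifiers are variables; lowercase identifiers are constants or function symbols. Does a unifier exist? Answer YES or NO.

NO

Decompose g/2: 7 = 7,  g(7, S) = g(7, g(node(c, false), node(c, c))).
Delete trivial equation 7 = 7.
Decompose g/2: 7 = 7,  S = g(node(c, false), node(c, c)).
Delete trivial equation 7 = 7.
Bind S := g(node(c, false), node(c, c)); substituting into the remaining equation gives: node(g(c, c), node(a, g(node(c, false), node(c, c)))) = node(g(c, false), node(a, X)).
Decompose node/2: g(c, c) = g(c, false),  node(a, g(node(c, false), node(c, c))) = node(a, X).
Decompose g/2: c = c,  c = false.
Delete trivial equation c = c.
Clash: constants c and false differ; no unifier exists.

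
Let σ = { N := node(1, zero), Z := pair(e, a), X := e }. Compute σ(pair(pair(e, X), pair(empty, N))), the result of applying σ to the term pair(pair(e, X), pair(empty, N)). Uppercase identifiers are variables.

pair(pair(e, e), pair(empty, node(1, zero)))

Replace each occurrence of N with node(1, zero).
Replace each occurrence of X with e.
Result: pair(pair(e, e), pair(empty, node(1, zero))).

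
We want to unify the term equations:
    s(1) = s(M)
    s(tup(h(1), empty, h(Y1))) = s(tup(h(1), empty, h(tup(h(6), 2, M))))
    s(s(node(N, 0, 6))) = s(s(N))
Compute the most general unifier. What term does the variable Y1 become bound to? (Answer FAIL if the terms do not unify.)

FAIL

Decompose s/1: 1 = M.
Bind M := 1; substituting into the one remaining equation that mentions M gives: s(tup(h(1), empty, h(Y1))) = s(tup(h(1), empty, h(tup(h(6), 2, 1)))).
Decompose s/1: tup(h(1), empty, h(Y1)) = tup(h(1), empty, h(tup(h(6), 2, 1))).
Decompose tup/3: h(1) = h(1),  empty = empty,  h(Y1) = h(tup(h(6), 2, 1)).
Delete trivial equation h(1) = h(1).
Delete trivial equation empty = empty.
Decompose h/1: Y1 = tup(h(6), 2, 1).
Bind Y1 := tup(h(6), 2, 1); no other remaining equation mentions Y1.
Decompose s/1: s(node(N, 0, 6)) = s(N).
Decompose s/1: node(N, 0, 6) = N.
Occurs check fails: N occurs in node(N, 0, 6); the equation N = node(N, 0, 6) has no finite solution.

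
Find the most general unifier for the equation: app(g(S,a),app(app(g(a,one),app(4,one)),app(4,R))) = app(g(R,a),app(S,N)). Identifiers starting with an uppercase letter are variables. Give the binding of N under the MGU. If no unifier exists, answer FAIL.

Decompose app/2: g(S,a) = g(R,a),  app(app(g(a,one),app(4,one)),app(4,R)) = app(S,N).
Decompose g/2: S = R,  a = a.
Bind S := R; substituting into the one remaining equation that mentions S gives: app(app(g(a,one),app(4,one)),app(4,R)) = app(R,N).
Delete trivial equation a = a.
Decompose app/2: app(g(a,one),app(4,one)) = R,  app(4,R) = N.
Bind R := app(g(a,one),app(4,one)); substituting into the remaining equation gives: app(4,app(g(a,one),app(4,one))) = N. Substituting into the earlier binding gives S := app(g(a,one),app(4,one)).
Bind N := app(4,app(g(a,one),app(4,one))).
MGU = { S -> app(g(a,one),app(4,one)), R -> app(g(a,one),app(4,one)), N -> app(4,app(g(a,one),app(4,one))) }, so N -> app(4,app(g(a,one),app(4,one))).

app(4,app(g(a,one),app(4,one)))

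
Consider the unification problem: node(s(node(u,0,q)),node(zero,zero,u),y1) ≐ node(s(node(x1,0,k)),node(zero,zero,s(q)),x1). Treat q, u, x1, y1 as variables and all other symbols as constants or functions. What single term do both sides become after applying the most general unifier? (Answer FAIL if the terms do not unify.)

node(s(node(s(k),0,k)),node(zero,zero,s(k)),s(k))

Decompose node/3: s(node(u,0,q)) ≐ s(node(x1,0,k)),  node(zero,zero,u) ≐ node(zero,zero,s(q)),  y1 ≐ x1.
Decompose s/1: node(u,0,q) ≐ node(x1,0,k).
Decompose node/3: u ≐ x1,  0 ≐ 0,  q ≐ k.
Bind u := x1; substituting into the one remaining equation that mentions u gives: node(zero,zero,x1) ≐ node(zero,zero,s(q)).
Delete trivial equation 0 ≐ 0.
Bind q := k; substituting into the one remaining equation that mentions q gives: node(zero,zero,x1) ≐ node(zero,zero,s(k)).
Decompose node/3: zero ≐ zero,  zero ≐ zero,  x1 ≐ s(k).
Delete trivial equation zero ≐ zero.
Delete trivial equation zero ≐ zero.
Bind x1 := s(k); substituting into the remaining equation gives: y1 ≐ s(k). Substituting into the earlier binding gives u := s(k).
Bind y1 := s(k).
Applying the MGU to either side gives node(s(node(s(k),0,k)),node(zero,zero,s(k)),s(k)).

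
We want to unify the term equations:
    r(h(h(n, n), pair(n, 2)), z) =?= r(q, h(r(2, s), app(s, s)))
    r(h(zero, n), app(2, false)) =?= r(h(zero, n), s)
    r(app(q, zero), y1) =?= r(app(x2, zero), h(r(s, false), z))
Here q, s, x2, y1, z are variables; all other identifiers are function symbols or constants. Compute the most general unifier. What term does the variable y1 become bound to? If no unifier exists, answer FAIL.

h(r(app(2, false), false), h(r(2, app(2, false)), app(app(2, false), app(2, false))))

Decompose r/2: h(h(n, n), pair(n, 2)) =?= q,  z =?= h(r(2, s), app(s, s)).
Bind q := h(h(n, n), pair(n, 2)); substituting into the one remaining equation that mentions q gives: r(app(h(h(n, n), pair(n, 2)), zero), y1) =?= r(app(x2, zero), h(r(s, false), z)).
Bind z := h(r(2, s), app(s, s)); substituting into the one remaining equation that mentions z gives: r(app(h(h(n, n), pair(n, 2)), zero), y1) =?= r(app(x2, zero), h(r(s, false), h(r(2, s), app(s, s)))).
Decompose r/2: h(zero, n) =?= h(zero, n),  app(2, false) =?= s.
Delete trivial equation h(zero, n) =?= h(zero, n).
Bind s := app(2, false); substituting into the remaining equation gives: r(app(h(h(n, n), pair(n, 2)), zero), y1) =?= r(app(x2, zero), h(r(app(2, false), false), h(r(2, app(2, false)), app(app(2, false), app(2, false))))). Substituting into the earlier binding gives z := h(r(2, app(2, false)), app(app(2, false), app(2, false))).
Decompose r/2: app(h(h(n, n), pair(n, 2)), zero) =?= app(x2, zero),  y1 =?= h(r(app(2, false), false), h(r(2, app(2, false)), app(app(2, false), app(2, false)))).
Decompose app/2: h(h(n, n), pair(n, 2)) =?= x2,  zero =?= zero.
Bind x2 := h(h(n, n), pair(n, 2)); no other remaining equation mentions x2.
Delete trivial equation zero =?= zero.
Bind y1 := h(r(app(2, false), false), h(r(2, app(2, false)), app(app(2, false), app(2, false)))).
MGU = { q -> h(h(n, n), pair(n, 2)), z -> h(r(2, app(2, false)), app(app(2, false), app(2, false))), s -> app(2, false), x2 -> h(h(n, n), pair(n, 2)), y1 -> h(r(app(2, false), false), h(r(2, app(2, false)), app(app(2, false), app(2, false)))) }, so y1 -> h(r(app(2, false), false), h(r(2, app(2, false)), app(app(2, false), app(2, false)))).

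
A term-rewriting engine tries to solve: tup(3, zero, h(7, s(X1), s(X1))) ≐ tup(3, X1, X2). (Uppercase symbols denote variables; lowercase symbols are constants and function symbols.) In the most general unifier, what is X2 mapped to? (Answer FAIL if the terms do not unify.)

Decompose tup/3: 3 ≐ 3,  zero ≐ X1,  h(7, s(X1), s(X1)) ≐ X2.
Delete trivial equation 3 ≐ 3.
Bind X1 := zero; substituting into the remaining equation gives: h(7, s(zero), s(zero)) ≐ X2.
Bind X2 := h(7, s(zero), s(zero)).
MGU = { X1 := zero, X2 := h(7, s(zero), s(zero)) }, so X2 := h(7, s(zero), s(zero)).

h(7, s(zero), s(zero))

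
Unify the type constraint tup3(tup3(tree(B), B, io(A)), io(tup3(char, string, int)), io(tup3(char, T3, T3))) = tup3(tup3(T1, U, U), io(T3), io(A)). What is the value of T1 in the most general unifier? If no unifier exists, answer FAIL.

Decompose tup3/3: tup3(tree(B), B, io(A)) = tup3(T1, U, U),  io(tup3(char, string, int)) = io(T3),  io(tup3(char, T3, T3)) = io(A).
Decompose tup3/3: tree(B) = T1,  B = U,  io(A) = U.
Bind T1 := tree(B); no other remaining equation mentions T1.
Bind B := U; no other remaining equation mentions B. Substituting into the earlier binding gives T1 := tree(U).
Bind U := io(A); no other remaining equation mentions U. Substituting into the earlier bindings gives T1 := tree(io(A)), B := io(A).
Decompose io/1: tup3(char, string, int) = T3.
Bind T3 := tup3(char, string, int); substituting into the remaining equation gives: io(tup3(char, tup3(char, string, int), tup3(char, string, int))) = io(A).
Decompose io/1: tup3(char, tup3(char, string, int), tup3(char, string, int)) = A.
Bind A := tup3(char, tup3(char, string, int), tup3(char, string, int)). Substituting into the earlier bindings gives T1 := tree(io(tup3(char, tup3(char, string, int), tup3(char, string, int)))), B := io(tup3(char, tup3(char, string, int), tup3(char, string, int))), U := io(tup3(char, tup3(char, string, int), tup3(char, string, int))).
MGU = { T1 := tree(io(tup3(char, tup3(char, string, int), tup3(char, string, int)))), B := io(tup3(char, tup3(char, string, int), tup3(char, string, int))), U := io(tup3(char, tup3(char, string, int), tup3(char, string, int))), T3 := tup3(char, string, int), A := tup3(char, tup3(char, string, int), tup3(char, string, int)) }, so T1 := tree(io(tup3(char, tup3(char, string, int), tup3(char, string, int)))).

tree(io(tup3(char, tup3(char, string, int), tup3(char, string, int))))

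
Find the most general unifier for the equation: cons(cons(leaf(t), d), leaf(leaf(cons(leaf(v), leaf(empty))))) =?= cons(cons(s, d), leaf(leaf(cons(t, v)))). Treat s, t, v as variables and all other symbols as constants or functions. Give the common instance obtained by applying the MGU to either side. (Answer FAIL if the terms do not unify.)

Decompose cons/2: cons(leaf(t), d) =?= cons(s, d),  leaf(leaf(cons(leaf(v), leaf(empty)))) =?= leaf(leaf(cons(t, v))).
Decompose cons/2: leaf(t) =?= s,  d =?= d.
Bind s := leaf(t); no other remaining equation mentions s.
Delete trivial equation d =?= d.
Decompose leaf/1: leaf(cons(leaf(v), leaf(empty))) =?= leaf(cons(t, v)).
Decompose leaf/1: cons(leaf(v), leaf(empty)) =?= cons(t, v).
Decompose cons/2: leaf(v) =?= t,  leaf(empty) =?= v.
Bind t := leaf(v); no other remaining equation mentions t. Substituting into the earlier binding gives s := leaf(leaf(v)).
Bind v := leaf(empty). Substituting into the earlier bindings gives s := leaf(leaf(leaf(empty))), t := leaf(leaf(empty)).
Applying the MGU to either side gives cons(cons(leaf(leaf(leaf(empty))), d), leaf(leaf(cons(leaf(leaf(empty)), leaf(empty))))).

cons(cons(leaf(leaf(leaf(empty))), d), leaf(leaf(cons(leaf(leaf(empty)), leaf(empty)))))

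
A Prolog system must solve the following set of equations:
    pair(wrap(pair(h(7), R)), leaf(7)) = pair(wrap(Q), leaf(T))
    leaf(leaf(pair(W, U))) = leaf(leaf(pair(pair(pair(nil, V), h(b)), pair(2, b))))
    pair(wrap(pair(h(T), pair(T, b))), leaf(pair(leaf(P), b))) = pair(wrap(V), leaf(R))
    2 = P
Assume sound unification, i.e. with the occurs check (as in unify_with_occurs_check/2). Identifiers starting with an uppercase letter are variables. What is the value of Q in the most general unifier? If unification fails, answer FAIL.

Decompose pair/2: wrap(pair(h(7), R)) = wrap(Q),  leaf(7) = leaf(T).
Decompose wrap/1: pair(h(7), R) = Q.
Bind Q := pair(h(7), R); no other remaining equation mentions Q.
Decompose leaf/1: 7 = T.
Bind T := 7; substituting into the one remaining equation that mentions T gives: pair(wrap(pair(h(7), pair(7, b))), leaf(pair(leaf(P), b))) = pair(wrap(V), leaf(R)).
Decompose leaf/1: leaf(pair(W, U)) = leaf(pair(pair(pair(nil, V), h(b)), pair(2, b))).
Decompose leaf/1: pair(W, U) = pair(pair(pair(nil, V), h(b)), pair(2, b)).
Decompose pair/2: W = pair(pair(nil, V), h(b)),  U = pair(2, b).
Bind W := pair(pair(nil, V), h(b)); no other remaining equation mentions W.
Bind U := pair(2, b); no other remaining equation mentions U.
Decompose pair/2: wrap(pair(h(7), pair(7, b))) = wrap(V),  leaf(pair(leaf(P), b)) = leaf(R).
Decompose wrap/1: pair(h(7), pair(7, b)) = V.
Bind V := pair(h(7), pair(7, b)); no other remaining equation mentions V. Substituting into the earlier binding gives W := pair(pair(nil, pair(h(7), pair(7, b))), h(b)).
Decompose leaf/1: pair(leaf(P), b) = R.
Bind R := pair(leaf(P), b); no other remaining equation mentions R. Substituting into the earlier binding gives Q := pair(h(7), pair(leaf(P), b)).
Bind P := 2. Substituting into the earlier bindings gives Q := pair(h(7), pair(leaf(2), b)), R := pair(leaf(2), b).
MGU = { Q -> pair(h(7), pair(leaf(2), b)), T -> 7, W -> pair(pair(nil, pair(h(7), pair(7, b))), h(b)), U -> pair(2, b), V -> pair(h(7), pair(7, b)), R -> pair(leaf(2), b), P -> 2 }, so Q -> pair(h(7), pair(leaf(2), b)).

pair(h(7), pair(leaf(2), b))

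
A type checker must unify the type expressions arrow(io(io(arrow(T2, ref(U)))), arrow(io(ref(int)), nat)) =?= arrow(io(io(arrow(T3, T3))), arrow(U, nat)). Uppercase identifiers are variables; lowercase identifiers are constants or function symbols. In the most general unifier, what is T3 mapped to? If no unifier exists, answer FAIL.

Decompose arrow/2: io(io(arrow(T2, ref(U)))) =?= io(io(arrow(T3, T3))),  arrow(io(ref(int)), nat) =?= arrow(U, nat).
Decompose io/1: io(arrow(T2, ref(U))) =?= io(arrow(T3, T3)).
Decompose io/1: arrow(T2, ref(U)) =?= arrow(T3, T3).
Decompose arrow/2: T2 =?= T3,  ref(U) =?= T3.
Bind T2 := T3; no other remaining equation mentions T2.
Bind T3 := ref(U); no other remaining equation mentions T3. Substituting into the earlier binding gives T2 := ref(U).
Decompose arrow/2: io(ref(int)) =?= U,  nat =?= nat.
Bind U := io(ref(int)); no other remaining equation mentions U. Substituting into the earlier bindings gives T2 := ref(io(ref(int))), T3 := ref(io(ref(int))).
Delete trivial equation nat =?= nat.
MGU = { T2 := ref(io(ref(int))), T3 := ref(io(ref(int))), U := io(ref(int)) }, so T3 := ref(io(ref(int))).

ref(io(ref(int)))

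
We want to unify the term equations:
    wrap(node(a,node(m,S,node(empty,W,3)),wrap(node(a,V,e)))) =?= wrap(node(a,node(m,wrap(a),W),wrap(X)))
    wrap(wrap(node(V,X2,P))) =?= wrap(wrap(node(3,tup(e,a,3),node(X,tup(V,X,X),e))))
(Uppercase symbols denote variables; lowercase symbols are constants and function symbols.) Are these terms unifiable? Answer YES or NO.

NO

Decompose wrap/1: node(a,node(m,S,node(empty,W,3)),wrap(node(a,V,e))) =?= node(a,node(m,wrap(a),W),wrap(X)).
Decompose node/3: a =?= a,  node(m,S,node(empty,W,3)) =?= node(m,wrap(a),W),  wrap(node(a,V,e)) =?= wrap(X).
Delete trivial equation a =?= a.
Decompose node/3: m =?= m,  S =?= wrap(a),  node(empty,W,3) =?= W.
Delete trivial equation m =?= m.
Bind S := wrap(a); no other remaining equation mentions S.
Occurs check fails: W occurs in node(empty,W,3); the equation W =?= node(empty,W,3) has no finite solution.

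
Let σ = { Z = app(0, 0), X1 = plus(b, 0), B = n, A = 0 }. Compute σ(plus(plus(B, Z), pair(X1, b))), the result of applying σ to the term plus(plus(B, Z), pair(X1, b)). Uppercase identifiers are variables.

Replace each occurrence of Z with app(0, 0).
Replace each occurrence of X1 with plus(b, 0).
Replace each occurrence of B with n.
Result: plus(plus(n, app(0, 0)), pair(plus(b, 0), b)).

plus(plus(n, app(0, 0)), pair(plus(b, 0), b))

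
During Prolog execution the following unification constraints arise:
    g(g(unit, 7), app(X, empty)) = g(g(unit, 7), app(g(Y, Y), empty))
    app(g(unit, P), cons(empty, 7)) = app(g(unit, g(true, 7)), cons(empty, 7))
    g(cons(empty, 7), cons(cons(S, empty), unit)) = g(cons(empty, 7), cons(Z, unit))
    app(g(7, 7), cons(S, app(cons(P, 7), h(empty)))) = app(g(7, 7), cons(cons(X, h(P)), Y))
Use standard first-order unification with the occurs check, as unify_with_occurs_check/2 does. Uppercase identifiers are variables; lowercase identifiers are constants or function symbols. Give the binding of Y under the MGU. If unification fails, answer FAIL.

app(cons(g(true, 7), 7), h(empty))

Decompose g/2: g(unit, 7) = g(unit, 7),  app(X, empty) = app(g(Y, Y), empty).
Delete trivial equation g(unit, 7) = g(unit, 7).
Decompose app/2: X = g(Y, Y),  empty = empty.
Bind X := g(Y, Y); substituting into the one remaining equation that mentions X gives: app(g(7, 7), cons(S, app(cons(P, 7), h(empty)))) = app(g(7, 7), cons(cons(g(Y, Y), h(P)), Y)).
Delete trivial equation empty = empty.
Decompose app/2: g(unit, P) = g(unit, g(true, 7)),  cons(empty, 7) = cons(empty, 7).
Decompose g/2: unit = unit,  P = g(true, 7).
Delete trivial equation unit = unit.
Bind P := g(true, 7); substituting into the one remaining equation that mentions P gives: app(g(7, 7), cons(S, app(cons(g(true, 7), 7), h(empty)))) = app(g(7, 7), cons(cons(g(Y, Y), h(g(true, 7))), Y)).
Delete trivial equation cons(empty, 7) = cons(empty, 7).
Decompose g/2: cons(empty, 7) = cons(empty, 7),  cons(cons(S, empty), unit) = cons(Z, unit).
Delete trivial equation cons(empty, 7) = cons(empty, 7).
Decompose cons/2: cons(S, empty) = Z,  unit = unit.
Bind Z := cons(S, empty); no other remaining equation mentions Z.
Delete trivial equation unit = unit.
Decompose app/2: g(7, 7) = g(7, 7),  cons(S, app(cons(g(true, 7), 7), h(empty))) = cons(cons(g(Y, Y), h(g(true, 7))), Y).
Delete trivial equation g(7, 7) = g(7, 7).
Decompose cons/2: S = cons(g(Y, Y), h(g(true, 7))),  app(cons(g(true, 7), 7), h(empty)) = Y.
Bind S := cons(g(Y, Y), h(g(true, 7))); no other remaining equation mentions S. Substituting into the earlier binding gives Z := cons(cons(g(Y, Y), h(g(true, 7))), empty).
Bind Y := app(cons(g(true, 7), 7), h(empty)). Substituting into the earlier bindings gives X := g(app(cons(g(true, 7), 7), h(empty)), app(cons(g(true, 7), 7), h(empty))), Z := cons(cons(g(app(cons(g(true, 7), 7), h(empty)), app(cons(g(true, 7), 7), h(empty))), h(g(true, 7))), empty), S := cons(g(app(cons(g(true, 7), 7), h(empty)), app(cons(g(true, 7), 7), h(empty))), h(g(true, 7))).
MGU = { X ↦ g(app(cons(g(true, 7), 7), h(empty)), app(cons(g(true, 7), 7), h(empty))), P ↦ g(true, 7), Z ↦ cons(cons(g(app(cons(g(true, 7), 7), h(empty)), app(cons(g(true, 7), 7), h(empty))), h(g(true, 7))), empty), S ↦ cons(g(app(cons(g(true, 7), 7), h(empty)), app(cons(g(true, 7), 7), h(empty))), h(g(true, 7))), Y ↦ app(cons(g(true, 7), 7), h(empty)) }, so Y ↦ app(cons(g(true, 7), 7), h(empty)).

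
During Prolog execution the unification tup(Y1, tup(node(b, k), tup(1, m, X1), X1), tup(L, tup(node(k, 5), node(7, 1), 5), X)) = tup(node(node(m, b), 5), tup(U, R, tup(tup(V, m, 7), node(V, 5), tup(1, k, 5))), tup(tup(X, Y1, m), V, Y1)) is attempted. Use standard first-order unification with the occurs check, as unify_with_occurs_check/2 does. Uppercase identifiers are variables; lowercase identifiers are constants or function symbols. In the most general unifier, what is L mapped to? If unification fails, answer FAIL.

tup(node(node(m, b), 5), node(node(m, b), 5), m)

Decompose tup/3: Y1 = node(node(m, b), 5),  tup(node(b, k), tup(1, m, X1), X1) = tup(U, R, tup(tup(V, m, 7), node(V, 5), tup(1, k, 5))),  tup(L, tup(node(k, 5), node(7, 1), 5), X) = tup(tup(X, Y1, m), V, Y1).
Bind Y1 := node(node(m, b), 5); substituting into the one remaining equation that mentions Y1 gives: tup(L, tup(node(k, 5), node(7, 1), 5), X) = tup(tup(X, node(node(m, b), 5), m), V, node(node(m, b), 5)).
Decompose tup/3: node(b, k) = U,  tup(1, m, X1) = R,  X1 = tup(tup(V, m, 7), node(V, 5), tup(1, k, 5)).
Bind U := node(b, k); no other remaining equation mentions U.
Bind R := tup(1, m, X1); no other remaining equation mentions R.
Bind X1 := tup(tup(V, m, 7), node(V, 5), tup(1, k, 5)); no other remaining equation mentions X1. Substituting into the earlier binding gives R := tup(1, m, tup(tup(V, m, 7), node(V, 5), tup(1, k, 5))).
Decompose tup/3: L = tup(X, node(node(m, b), 5), m),  tup(node(k, 5), node(7, 1), 5) = V,  X = node(node(m, b), 5).
Bind L := tup(X, node(node(m, b), 5), m); no other remaining equation mentions L.
Bind V := tup(node(k, 5), node(7, 1), 5); no other remaining equation mentions V. Substituting into the earlier bindings gives R := tup(1, m, tup(tup(tup(node(k, 5), node(7, 1), 5), m, 7), node(tup(node(k, 5), node(7, 1), 5), 5), tup(1, k, 5))), X1 := tup(tup(tup(node(k, 5), node(7, 1), 5), m, 7), node(tup(node(k, 5), node(7, 1), 5), 5), tup(1, k, 5)).
Bind X := node(node(m, b), 5). Substituting into the earlier binding gives L := tup(node(node(m, b), 5), node(node(m, b), 5), m).
MGU = { Y1 ↦ node(node(m, b), 5), U ↦ node(b, k), R ↦ tup(1, m, tup(tup(tup(node(k, 5), node(7, 1), 5), m, 7), node(tup(node(k, 5), node(7, 1), 5), 5), tup(1, k, 5))), X1 ↦ tup(tup(tup(node(k, 5), node(7, 1), 5), m, 7), node(tup(node(k, 5), node(7, 1), 5), 5), tup(1, k, 5)), L ↦ tup(node(node(m, b), 5), node(node(m, b), 5), m), V ↦ tup(node(k, 5), node(7, 1), 5), X ↦ node(node(m, b), 5) }, so L ↦ tup(node(node(m, b), 5), node(node(m, b), 5), m).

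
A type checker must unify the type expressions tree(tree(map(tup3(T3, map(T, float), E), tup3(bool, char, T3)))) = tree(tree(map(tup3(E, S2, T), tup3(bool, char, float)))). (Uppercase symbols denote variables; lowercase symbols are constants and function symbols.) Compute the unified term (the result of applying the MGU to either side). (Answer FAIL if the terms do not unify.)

tree(tree(map(tup3(float, map(float, float), float), tup3(bool, char, float))))

Decompose tree/1: tree(map(tup3(T3, map(T, float), E), tup3(bool, char, T3))) = tree(map(tup3(E, S2, T), tup3(bool, char, float))).
Decompose tree/1: map(tup3(T3, map(T, float), E), tup3(bool, char, T3)) = map(tup3(E, S2, T), tup3(bool, char, float)).
Decompose map/2: tup3(T3, map(T, float), E) = tup3(E, S2, T),  tup3(bool, char, T3) = tup3(bool, char, float).
Decompose tup3/3: T3 = E,  map(T, float) = S2,  E = T.
Bind T3 := E; substituting into the one remaining equation that mentions T3 gives: tup3(bool, char, E) = tup3(bool, char, float).
Bind S2 := map(T, float); no other remaining equation mentions S2.
Bind E := T; substituting into the remaining equation gives: tup3(bool, char, T) = tup3(bool, char, float). Substituting into the earlier binding gives T3 := T.
Decompose tup3/3: bool = bool,  char = char,  T = float.
Delete trivial equation bool = bool.
Delete trivial equation char = char.
Bind T := float. Substituting into the earlier bindings gives T3 := float, S2 := map(float, float), E := float.
Applying the MGU to either side gives tree(tree(map(tup3(float, map(float, float), float), tup3(bool, char, float)))).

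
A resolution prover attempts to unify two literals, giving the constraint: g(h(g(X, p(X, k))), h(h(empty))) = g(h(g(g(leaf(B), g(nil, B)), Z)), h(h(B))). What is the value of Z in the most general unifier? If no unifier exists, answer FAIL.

p(g(leaf(empty), g(nil, empty)), k)

Decompose g/2: h(g(X, p(X, k))) = h(g(g(leaf(B), g(nil, B)), Z)),  h(h(empty)) = h(h(B)).
Decompose h/1: g(X, p(X, k)) = g(g(leaf(B), g(nil, B)), Z).
Decompose g/2: X = g(leaf(B), g(nil, B)),  p(X, k) = Z.
Bind X := g(leaf(B), g(nil, B)); substituting into the one remaining equation that mentions X gives: p(g(leaf(B), g(nil, B)), k) = Z.
Bind Z := p(g(leaf(B), g(nil, B)), k); no other remaining equation mentions Z.
Decompose h/1: h(empty) = h(B).
Decompose h/1: empty = B.
Bind B := empty. Substituting into the earlier bindings gives X := g(leaf(empty), g(nil, empty)), Z := p(g(leaf(empty), g(nil, empty)), k).
MGU = { X := g(leaf(empty), g(nil, empty)), Z := p(g(leaf(empty), g(nil, empty)), k), B := empty }, so Z := p(g(leaf(empty), g(nil, empty)), k).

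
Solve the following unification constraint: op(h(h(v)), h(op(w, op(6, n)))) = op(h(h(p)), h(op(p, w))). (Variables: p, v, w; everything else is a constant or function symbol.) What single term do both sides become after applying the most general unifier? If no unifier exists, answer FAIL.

Decompose op/2: h(h(v)) = h(h(p)),  h(op(w, op(6, n))) = h(op(p, w)).
Decompose h/1: h(v) = h(p).
Decompose h/1: v = p.
Bind v := p; no other remaining equation mentions v.
Decompose h/1: op(w, op(6, n)) = op(p, w).
Decompose op/2: w = p,  op(6, n) = w.
Bind w := p; substituting into the remaining equation gives: op(6, n) = p.
Bind p := op(6, n). Substituting into the earlier bindings gives v := op(6, n), w := op(6, n).
Applying the MGU to either side gives op(h(h(op(6, n))), h(op(op(6, n), op(6, n)))).

op(h(h(op(6, n))), h(op(op(6, n), op(6, n))))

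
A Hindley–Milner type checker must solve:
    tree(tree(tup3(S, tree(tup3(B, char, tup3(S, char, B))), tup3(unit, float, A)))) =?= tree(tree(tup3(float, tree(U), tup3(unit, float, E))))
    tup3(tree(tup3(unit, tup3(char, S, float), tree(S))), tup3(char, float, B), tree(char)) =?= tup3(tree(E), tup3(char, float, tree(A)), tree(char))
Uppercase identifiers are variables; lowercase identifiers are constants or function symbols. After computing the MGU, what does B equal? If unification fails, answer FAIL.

tree(tup3(unit, tup3(char, float, float), tree(float)))

Decompose tree/1: tree(tup3(S, tree(tup3(B, char, tup3(S, char, B))), tup3(unit, float, A))) =?= tree(tup3(float, tree(U), tup3(unit, float, E))).
Decompose tree/1: tup3(S, tree(tup3(B, char, tup3(S, char, B))), tup3(unit, float, A)) =?= tup3(float, tree(U), tup3(unit, float, E)).
Decompose tup3/3: S =?= float,  tree(tup3(B, char, tup3(S, char, B))) =?= tree(U),  tup3(unit, float, A) =?= tup3(unit, float, E).
Bind S := float; substituting into the 2 remaining equations that mention S gives: tree(tup3(B, char, tup3(float, char, B))) =?= tree(U),  tup3(tree(tup3(unit, tup3(char, float, float), tree(float))), tup3(char, float, B), tree(char)) =?= tup3(tree(E), tup3(char, float, tree(A)), tree(char)).
Decompose tree/1: tup3(B, char, tup3(float, char, B)) =?= U.
Bind U := tup3(B, char, tup3(float, char, B)); no other remaining equation mentions U.
Decompose tup3/3: unit =?= unit,  float =?= float,  A =?= E.
Delete trivial equation unit =?= unit.
Delete trivial equation float =?= float.
Bind A := E; substituting into the remaining equation gives: tup3(tree(tup3(unit, tup3(char, float, float), tree(float))), tup3(char, float, B), tree(char)) =?= tup3(tree(E), tup3(char, float, tree(E)), tree(char)).
Decompose tup3/3: tree(tup3(unit, tup3(char, float, float), tree(float))) =?= tree(E),  tup3(char, float, B) =?= tup3(char, float, tree(E)),  tree(char) =?= tree(char).
Decompose tree/1: tup3(unit, tup3(char, float, float), tree(float)) =?= E.
Bind E := tup3(unit, tup3(char, float, float), tree(float)); substituting into the one remaining equation that mentions E gives: tup3(char, float, B) =?= tup3(char, float, tree(tup3(unit, tup3(char, float, float), tree(float)))). Substituting into the earlier binding gives A := tup3(unit, tup3(char, float, float), tree(float)).
Decompose tup3/3: char =?= char,  float =?= float,  B =?= tree(tup3(unit, tup3(char, float, float), tree(float))).
Delete trivial equation char =?= char.
Delete trivial equation float =?= float.
Bind B := tree(tup3(unit, tup3(char, float, float), tree(float))); no other remaining equation mentions B. Substituting into the earlier binding gives U := tup3(tree(tup3(unit, tup3(char, float, float), tree(float))), char, tup3(float, char, tree(tup3(unit, tup3(char, float, float), tree(float))))).
Delete trivial equation tree(char) =?= tree(char).
MGU = { S ↦ float, U ↦ tup3(tree(tup3(unit, tup3(char, float, float), tree(float))), char, tup3(float, char, tree(tup3(unit, tup3(char, float, float), tree(float))))), A ↦ tup3(unit, tup3(char, float, float), tree(float)), E ↦ tup3(unit, tup3(char, float, float), tree(float)), B ↦ tree(tup3(unit, tup3(char, float, float), tree(float))) }, so B ↦ tree(tup3(unit, tup3(char, float, float), tree(float))).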